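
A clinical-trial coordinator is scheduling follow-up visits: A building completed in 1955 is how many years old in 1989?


Birth year: 1955
Current year: 1989
Age = current year - birth year
Age = 1989 - 1955 = 34

34


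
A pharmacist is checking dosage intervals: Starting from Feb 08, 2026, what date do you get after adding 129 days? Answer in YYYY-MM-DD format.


Start: 2026-02-08
Adding 129 days
Days remaining in February: 20
After February: 109 days still to add
March 2026: 31 days, 78 remaining
April 2026: 30 days, 48 remaining
May 2026: 31 days, 17 remaining
June 2026 has 30 days, need 17
Result: 2026-06-17

2026-06-17


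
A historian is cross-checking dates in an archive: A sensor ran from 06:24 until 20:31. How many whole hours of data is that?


Start: 06:24
End: 20:31
Hour difference: 20 - 6 = 14 hours
Minute difference: 31 - 24 = 7 minutes
Total minutes: 847
Complete hours: 847 / 60 = 14 (remainder 7)

14


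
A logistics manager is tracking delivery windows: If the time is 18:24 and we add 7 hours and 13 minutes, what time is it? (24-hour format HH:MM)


Start time: 18:24
Adding: 7 hours 13 minutes
Minutes: 24 + 13 = 37
Hours: 18 + 7 + 0 = 25
Hour wraparound: 25 mod 24 = 1
Result: 01:37

01:37


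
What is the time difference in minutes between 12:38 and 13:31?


Start time: 12:38 = 758 minutes from midnight
End time: 13:31 = 811 minutes from midnight
Difference: 811 - 758 = 53 minutes
That is 0 hours and 53 minutes

53


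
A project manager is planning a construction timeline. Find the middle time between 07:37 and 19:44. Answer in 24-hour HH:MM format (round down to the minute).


Start time: 07:37 = 457 minutes from midnight
End time: 19:44 = 1184 minutes from midnight
Sum: 457 + 1184 = 1641
Midpoint: 1641 / 2 = 820 minutes
Convert: 820 / 60 = 13 hours, 40 minutes
Result: 13:40

13:40


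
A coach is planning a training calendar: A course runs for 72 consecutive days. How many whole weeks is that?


Total days: 72
Days per week: 7
Division: 72 / 7 = 10 remainder 2
Complete weeks: 10
Remaining days: 2

10


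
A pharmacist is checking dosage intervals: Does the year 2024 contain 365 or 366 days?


Year: 2024
Check leap year rules:
Divisible by 4? Yes
Divisible by 100? No
2024 is a leap year
Days: 366

366


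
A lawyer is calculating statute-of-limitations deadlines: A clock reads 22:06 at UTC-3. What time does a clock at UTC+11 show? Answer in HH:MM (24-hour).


Local time: 22:06 at UTC-3 (offset -3h)
Target zone: UTC+11 (offset 11h)
Difference: 11 - (-3) = 14 hours
Calculation: 22 + (14) = 36
Wraparound: (36) mod 24 = 12
Result: 12:06

12:06


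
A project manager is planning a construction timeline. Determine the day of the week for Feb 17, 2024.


Date: 2024-02-17
January 1, 2024 is a Monday
Day of year: 48
Offset from Jan 1: 47 days
47 mod 7 = 5
Result: Saturday

Saturday


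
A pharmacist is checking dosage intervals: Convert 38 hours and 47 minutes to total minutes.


Hours: 38
Minutes: 47
Convert hours to minutes: 38 x 60 = 2280
Add remaining minutes: 2280 + 47 = 2327

2327


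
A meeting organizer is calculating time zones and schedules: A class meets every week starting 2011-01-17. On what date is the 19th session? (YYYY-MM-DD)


First occurrence: 2011-01-17 (occurrence 1)
Each occurrence is 7 days after the previous.
Occurrence 19 is 18 weeks after the first.
18 weeks = 126 days
2011-01-17 + 126 days = 2011-05-23

2011-05-23


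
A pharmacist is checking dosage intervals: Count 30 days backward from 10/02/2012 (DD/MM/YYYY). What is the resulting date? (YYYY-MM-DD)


Start: 2012-02-10
Subtracting 30 days
Days already passed in February: 10
After going back through February: 20 more days to subtract
January 2012 has 31 days, need 20
Result: 2012-01-11

2012-01-11


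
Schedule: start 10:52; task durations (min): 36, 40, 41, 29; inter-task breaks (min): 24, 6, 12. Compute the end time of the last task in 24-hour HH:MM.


Start: 10:52 = 652 min from midnight
  after task 1 (36 min): 11:28
  after break (24 min): 11:52
  after task 2 (40 min): 12:32
  after break (6 min): 12:38
  after task 3 (41 min): 13:19
  after break (12 min): 13:31
  after task 4 (29 min): 14:00
Total elapsed: 188 minutes
End time: 14:00

14:00


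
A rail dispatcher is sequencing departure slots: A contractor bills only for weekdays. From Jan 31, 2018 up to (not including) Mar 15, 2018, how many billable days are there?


Start: 2018-01-31 (Wednesday)
End (exclusive): 2018-03-15 (Thursday)
Total calendar days: 43
Full weeks: 43 // 7 = 6 -> 30 weekdays
Remaining 1 days starting on Wednesday:
  Wed(w) -> 1 weekdays
Total business days: 30 + 1 = 31

31


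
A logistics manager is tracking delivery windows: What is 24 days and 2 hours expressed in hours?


Days: 24
Extra hours: 2
Hours per day: 24
Days to hours: 24 x 24 = 576
Total: 576 + 2 = 578

578


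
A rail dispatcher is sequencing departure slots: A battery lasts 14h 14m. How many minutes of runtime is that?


Hours: 14
Extra minutes: 14
Minutes per hour: 60
Hours to minutes: 14 x 60 = 840
Total: 840 + 14 = 854

854


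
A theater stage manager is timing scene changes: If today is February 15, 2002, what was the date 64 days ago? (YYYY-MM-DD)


Start: 2002-02-15
Subtracting 64 days
Days already passed in February: 15
After going back through February: 49 more days to subtract
January 2002: 31 days, 18 remaining
December 2001 has 31 days, need 18
Result: 2001-12-13

2001-12-13


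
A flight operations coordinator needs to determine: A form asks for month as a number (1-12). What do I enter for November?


Calendar month order:
10. October
11. November <--
12. December
November is month number 11

11


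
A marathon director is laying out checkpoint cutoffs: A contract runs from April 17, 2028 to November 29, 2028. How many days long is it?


Start date: 2028-04-17
End date: 2028-11-29
Apr 2028: +14 days
May 2028: +31 days
Jun 2028: +30 days
... (5 more months)
Total: 226 days

226


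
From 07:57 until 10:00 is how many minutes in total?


Start time: 07:57 = 477 minutes from midnight
End time: 10:00 = 600 minutes from midnight
Difference: 600 - 477 = 123 minutes
That is 2 hours and 3 minutes

123


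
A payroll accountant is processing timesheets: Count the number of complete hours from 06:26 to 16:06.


Start: 06:26
End: 16:06
Hour difference: 16 - 6 = 10 hours
Minute difference: 6 - 26 = -20 minutes
Total minutes: 580
Complete hours: 580 / 60 = 9 (remainder 40)

9


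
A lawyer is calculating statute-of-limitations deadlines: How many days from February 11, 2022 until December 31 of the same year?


Start: February 11, 2022
End: December 31, 2022
Days left in February: 17
March: 31
April: 30
May: 31
June: 30
... plus remaining months
Sum of remaining months: 306
Total: 17 + 306 = 323

323


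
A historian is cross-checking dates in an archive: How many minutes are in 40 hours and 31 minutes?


Hours: 40
Minutes: 31
Convert hours to minutes: 40 x 60 = 2400
Add remaining minutes: 2400 + 31 = 2431

2431


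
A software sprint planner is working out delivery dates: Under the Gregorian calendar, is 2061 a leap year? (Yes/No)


Year: 2061
Divisible by 4? 2061 / 4 = 515.25 -> No
Not divisible by 4, so NOT a leap year

No


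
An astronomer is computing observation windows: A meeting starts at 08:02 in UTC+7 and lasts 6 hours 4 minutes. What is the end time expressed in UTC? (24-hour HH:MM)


Start: 08:02 in UTC+7
Step 1 - add duration:
  minutes: 2 + 4 = 6
  hours: 8 + 6 + 0 = 14
  end in UTC+7: 14:06
Step 2 - convert UTC+7 -> UTC:
  offset difference: 0 - (7) = -7 hours
  14 + (-7) = 7 -> mod 24 = 7
Result: 07:06 in UTC

07:06


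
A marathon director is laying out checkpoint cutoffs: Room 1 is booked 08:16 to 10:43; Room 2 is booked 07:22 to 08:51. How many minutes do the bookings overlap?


Interval A: [496, 643] minutes from midnight
Interval B: [442, 531] minutes from midnight
Overlap start = max(496, 442) = 496
Overlap end = min(643, 531) = 531
Overlap = 531 - 496 = 35 minutes

35


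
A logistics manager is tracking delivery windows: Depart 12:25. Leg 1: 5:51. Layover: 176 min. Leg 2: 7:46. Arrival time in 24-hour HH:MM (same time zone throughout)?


Depart: 12:25
Leg 1: +351 min -> 18:16
Layover: +176 min -> 21:12
Leg 2: +466 min -> 04:58
Total travel: 993 minutes = 16h 33m
Arrival: 04:58

04:58


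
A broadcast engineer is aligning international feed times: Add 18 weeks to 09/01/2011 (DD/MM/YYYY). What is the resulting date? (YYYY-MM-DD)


Start: 2011-01-09
Weeks to add: 18
Convert to days: 18 x 7 = 126 days
Add 126 days to 2011-01-09
Result: 2011-05-15

2011-05-15


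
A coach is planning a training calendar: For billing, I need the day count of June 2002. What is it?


Month: June
Year: 2002
June is a 30-day month
Total: 30 days

30


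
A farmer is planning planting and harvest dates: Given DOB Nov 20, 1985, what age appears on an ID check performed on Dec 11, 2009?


Birth: 1985-11-20
Reference: 2009-12-11
Year difference: 2009 - 1985 = 24
Has birthday (11-20) occurred by 12-11? Yes
Age in full years: 24

24


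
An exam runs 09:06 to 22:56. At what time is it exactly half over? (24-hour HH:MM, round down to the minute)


Start time: 09:06 = 546 minutes from midnight
End time: 22:56 = 1376 minutes from midnight
Sum: 546 + 1376 = 1922
Midpoint: 1922 / 2 = 961 minutes
Convert: 961 / 60 = 16 hours, 1 minutes
Result: 16:01

16:01


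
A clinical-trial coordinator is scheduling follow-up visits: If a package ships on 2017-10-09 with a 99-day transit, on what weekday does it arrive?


Start: 2017-10-09 (Monday)
Step 1 - find target date: add 99 days
  2017-10-09 + 99 days = 2018-01-16
Step 2 - day of week:
  99 mod 7 = 1
  Monday + 1 days -> Tuesday
Result: Tuesday (2018-01-16)

Tuesday


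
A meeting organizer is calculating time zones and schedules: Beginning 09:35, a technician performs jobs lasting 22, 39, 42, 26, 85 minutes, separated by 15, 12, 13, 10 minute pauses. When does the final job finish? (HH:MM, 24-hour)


Start: 09:35 = 575 min from midnight
  after task 1 (22 min): 09:57
  after break (15 min): 10:12
  after task 2 (39 min): 10:51
  after break (12 min): 11:03
  after task 3 (42 min): 11:45
  after break (13 min): 11:58
  after task 4 (26 min): 12:24
  after break (10 min): 12:34
  after task 5 (85 min): 13:59
Total elapsed: 264 minutes
End time: 13:59

13:59


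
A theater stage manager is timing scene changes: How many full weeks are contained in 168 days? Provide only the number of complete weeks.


Total days: 168
Days per week: 7
Division: 168 / 7 = 24 remainder 0
Complete weeks: 24
Remaining days: 0

24


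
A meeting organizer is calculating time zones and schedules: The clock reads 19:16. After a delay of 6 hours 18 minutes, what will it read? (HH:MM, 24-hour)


Start time: 19:16
Adding: 6 hours 18 minutes
Minutes: 16 + 18 = 34
Hours: 19 + 6 + 0 = 25
Hour wraparound: 25 mod 24 = 1
Result: 01:34

01:34


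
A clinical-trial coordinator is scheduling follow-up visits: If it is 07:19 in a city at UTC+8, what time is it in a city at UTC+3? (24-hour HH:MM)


Local time: 07:19 at UTC+8 (offset 8h)
Target zone: UTC+3 (offset 3h)
Difference: 3 - (8) = -5 hours
Calculation: 7 + (-5) = 2
Result: 02:19

02:19


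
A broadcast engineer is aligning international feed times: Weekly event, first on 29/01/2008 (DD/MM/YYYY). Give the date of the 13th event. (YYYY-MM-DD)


First occurrence: 2008-01-29 (occurrence 1)
Each occurrence is 7 days after the previous.
Occurrence 13 is 12 weeks after the first.
12 weeks = 84 days
2008-01-29 + 84 days = 2008-04-22

2008-04-22


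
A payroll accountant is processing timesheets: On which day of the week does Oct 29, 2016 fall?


Date: 2016-10-29
January 1, 2016 is a Friday
Day of year: 303
Offset from Jan 1: 302 days
302 mod 7 = 1
Result: Saturday

Saturday


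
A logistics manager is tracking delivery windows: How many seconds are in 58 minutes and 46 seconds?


Minutes: 58
Extra seconds: 46
Seconds per minute: 60
Minutes to seconds: 58 x 60 = 3480
Total: 3480 + 46 = 3526

3526


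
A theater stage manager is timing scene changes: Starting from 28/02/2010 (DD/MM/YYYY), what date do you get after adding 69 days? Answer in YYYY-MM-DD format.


Start: 2010-02-28
Adding 69 days
Days remaining in February: 0
After February: 69 days still to add
March 2010: 31 days, 38 remaining
April 2010: 30 days, 8 remaining
May 2010 has 31 days, need 8
Result: 2010-05-08

2010-05-08


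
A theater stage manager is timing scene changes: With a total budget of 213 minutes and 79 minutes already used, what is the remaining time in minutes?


Total budget: 213 minutes
Time used: 79 minutes
Remaining: 213 - 79 = 134 minutes
Percent used: 37.1%
Percent remaining: 62.9%

134


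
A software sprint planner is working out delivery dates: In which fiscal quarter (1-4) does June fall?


Month: June (month 6)
Q1: January-March (months 1-3)
Q2: April-June (months 4-6)
Q3: July-September (months 7-9)
Q4: October-December (months 10-12)
Month 6 falls in Q2

2


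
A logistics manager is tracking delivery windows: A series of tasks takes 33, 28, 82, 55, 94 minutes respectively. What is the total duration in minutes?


Durations: 33, 28, 82, 55, 94
Running sum: 33
+ 28 = 61
+ 82 = 143
+ 55 = 198
+ 94 = 292
Total duration: 292 minutes
That is 4 hours and 52 minutes

292


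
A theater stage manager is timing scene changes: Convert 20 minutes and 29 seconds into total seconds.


Minutes: 20
Seconds: 29
Convert minutes to seconds: 20 x 60 = 1200
Add remaining seconds: 1200 + 29 = 1229

1229


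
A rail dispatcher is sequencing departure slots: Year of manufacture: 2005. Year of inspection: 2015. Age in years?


Birth year: 2005
Current year: 2015
Age = current year - birth year
Age = 2015 - 2005 = 10

10


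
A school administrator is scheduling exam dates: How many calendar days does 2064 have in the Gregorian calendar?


Year: 2064
Check leap year rules:
Divisible by 4? Yes
Divisible by 100? No
2064 is a leap year
Days: 366

366


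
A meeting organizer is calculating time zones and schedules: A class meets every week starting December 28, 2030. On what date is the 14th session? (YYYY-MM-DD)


First occurrence: 2030-12-28 (occurrence 1)
Each occurrence is 7 days after the previous.
Occurrence 14 is 13 weeks after the first.
13 weeks = 91 days
2030-12-28 + 91 days = 2031-03-29

2031-03-29


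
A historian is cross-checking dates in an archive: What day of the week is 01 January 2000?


Date: 2000-01-01
January 1, 2000 is a Saturday
Day of year: 1
Offset from Jan 1: 0 days
0 mod 7 = 0
Result: Saturday

Saturday


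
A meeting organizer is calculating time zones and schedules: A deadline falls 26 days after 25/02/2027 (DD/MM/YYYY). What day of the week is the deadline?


Start: 2027-02-25 (Thursday)
Step 1 - find target date: add 26 days
  2027-02-25 + 26 days = 2027-03-23
Step 2 - day of week:
  26 mod 7 = 5
  Thursday + 5 days -> Tuesday
Result: Tuesday (2027-03-23)

Tuesday


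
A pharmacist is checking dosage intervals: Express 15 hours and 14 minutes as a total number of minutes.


Hours: 15
Extra minutes: 14
Minutes per hour: 60
Hours to minutes: 15 x 60 = 900
Total: 900 + 14 = 914

914


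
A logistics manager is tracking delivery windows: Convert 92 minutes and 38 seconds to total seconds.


Minutes: 92
Extra seconds: 38
Seconds per minute: 60
Minutes to seconds: 92 x 60 = 5520
Total: 5520 + 38 = 5558

5558


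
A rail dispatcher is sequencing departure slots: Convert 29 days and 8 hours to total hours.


Days: 29
Extra hours: 8
Hours per day: 24
Days to hours: 29 x 24 = 696
Total: 696 + 8 = 704

704


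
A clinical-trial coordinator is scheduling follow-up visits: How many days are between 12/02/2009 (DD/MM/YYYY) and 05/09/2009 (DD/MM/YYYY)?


Start date: 2009-02-12
End date: 2009-09-05
Feb 2009: +17 days
Mar 2009: +31 days
Apr 2009: +30 days
... (5 more months)
Total: 205 days

205


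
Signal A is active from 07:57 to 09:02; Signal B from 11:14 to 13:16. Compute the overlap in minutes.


Interval A: [477, 542] minutes from midnight
Interval B: [674, 796] minutes from midnight
Overlap start = max(477, 674) = 674
Overlap end = min(542, 796) = 542
End <= start, so the intervals do not overlap: 0 minutes

0


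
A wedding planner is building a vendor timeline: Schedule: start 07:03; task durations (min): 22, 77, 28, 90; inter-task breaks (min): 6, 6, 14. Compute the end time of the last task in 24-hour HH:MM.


Start: 07:03 = 423 min from midnight
  after task 1 (22 min): 07:25
  after break (6 min): 07:31
  after task 2 (77 min): 08:48
  after break (6 min): 08:54
  after task 3 (28 min): 09:22
  after break (14 min): 09:36
  after task 4 (90 min): 11:06
Total elapsed: 243 minutes
End time: 11:06

11:06


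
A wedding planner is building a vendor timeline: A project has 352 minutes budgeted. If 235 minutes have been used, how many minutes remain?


Total budget: 352 minutes
Time used: 235 minutes
Remaining: 352 - 235 = 117 minutes
Percent used: 66.8%
Percent remaining: 33.2%

117


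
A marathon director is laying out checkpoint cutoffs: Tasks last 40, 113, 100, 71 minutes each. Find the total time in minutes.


Durations: 40, 113, 100, 71
Running sum: 40
+ 113 = 153
+ 100 = 253
+ 71 = 324
Total duration: 324 minutes
That is 5 hours and 24 minutes

324


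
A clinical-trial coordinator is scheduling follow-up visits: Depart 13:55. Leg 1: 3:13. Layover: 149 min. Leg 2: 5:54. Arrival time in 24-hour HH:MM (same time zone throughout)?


Depart: 13:55
Leg 1: +193 min -> 17:08
Layover: +149 min -> 19:37
Leg 2: +354 min -> 01:31
Total travel: 696 minutes = 11h 36m
Arrival: 01:31

01:31


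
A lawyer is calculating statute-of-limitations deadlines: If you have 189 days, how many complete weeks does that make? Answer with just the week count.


Total days: 189
Days per week: 7
Division: 189 / 7 = 27 remainder 0
Complete weeks: 27
Remaining days: 0

27


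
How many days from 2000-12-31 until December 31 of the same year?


Start: December 31, 2000
End: December 31, 2000
Days left in December: 0
Total: 0 days

0


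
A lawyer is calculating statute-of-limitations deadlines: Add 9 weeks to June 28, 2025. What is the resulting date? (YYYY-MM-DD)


Start: 2025-06-28
Weeks to add: 9
Convert to days: 9 x 7 = 63 days
Add 63 days to 2025-06-28
Result: 2025-08-30

2025-08-30


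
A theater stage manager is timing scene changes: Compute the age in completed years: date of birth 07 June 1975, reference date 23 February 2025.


Birth: 1975-06-07
Reference: 2025-02-23
Year difference: 2025 - 1975 = 50
Has birthday (06-07) occurred by 02-23? No
Birthday not yet reached this year -> subtract 1
Age in full years: 49

49


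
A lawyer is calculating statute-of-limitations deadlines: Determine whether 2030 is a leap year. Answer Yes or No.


Year: 2030
Divisible by 4? 2030 / 4 = 507.5 -> No
Not divisible by 4, so NOT a leap year

No


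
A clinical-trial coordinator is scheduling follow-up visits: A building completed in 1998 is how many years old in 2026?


Birth year: 1998
Current year: 2026
Age = current year - birth year
Age = 2026 - 1998 = 28

28


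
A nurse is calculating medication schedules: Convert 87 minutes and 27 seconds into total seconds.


Minutes: 87
Seconds: 27
Convert minutes to seconds: 87 x 60 = 5220
Add remaining seconds: 5220 + 27 = 5247

5247


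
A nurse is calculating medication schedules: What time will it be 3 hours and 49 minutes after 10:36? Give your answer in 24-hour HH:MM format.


Start time: 10:36
Adding: 3 hours 49 minutes
Minutes: 36 + 49 = 85
Minute overflow: 85 >= 60, so carry 1 hour, minutes = 25
Hours: 10 + 3 + 1 = 14
Result: 14:25

14:25


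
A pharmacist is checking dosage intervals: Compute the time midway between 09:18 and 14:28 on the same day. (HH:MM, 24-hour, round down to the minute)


Start time: 09:18 = 558 minutes from midnight
End time: 14:28 = 868 minutes from midnight
Sum: 558 + 868 = 1426
Midpoint: 1426 / 2 = 713 minutes
Convert: 713 / 60 = 11 hours, 53 minutes
Result: 11:53

11:53


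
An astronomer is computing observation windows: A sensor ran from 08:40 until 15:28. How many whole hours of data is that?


Start: 08:40
End: 15:28
Hour difference: 15 - 8 = 7 hours
Minute difference: 28 - 40 = -12 minutes
Total minutes: 408
Complete hours: 408 / 60 = 6 (remainder 48)

6


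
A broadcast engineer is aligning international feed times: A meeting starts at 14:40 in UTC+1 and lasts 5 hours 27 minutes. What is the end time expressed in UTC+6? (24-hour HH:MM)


Start: 14:40 in UTC+1
Step 1 - add duration:
  minutes: 40 + 27 = 67 (carry 1h)
  hours: 14 + 5 + 1 = 20
  end in UTC+1: 20:07
Step 2 - convert UTC+1 -> UTC+6:
  offset difference: 6 - (1) = 5 hours
  20 + (5) = 25 -> mod 24 = 1
Result: 01:07 in UTC+6

01:07


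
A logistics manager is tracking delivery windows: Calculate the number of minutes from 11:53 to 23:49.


Start time: 11:53 = 713 minutes from midnight
End time: 23:49 = 1429 minutes from midnight
Difference: 1429 - 713 = 716 minutes
That is 11 hours and 56 minutes

716


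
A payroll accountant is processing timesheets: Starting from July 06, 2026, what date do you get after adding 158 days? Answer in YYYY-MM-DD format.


Start: 2026-07-06
Adding 158 days
Days remaining in July: 25
After July: 133 days still to add
August 2026: 31 days, 102 remaining
September 2026: 30 days, 72 remaining
October 2026: 31 days, 41 remaining
November 2026: 30 days, 11 remaining
Result: 2026-12-11

2026-12-11


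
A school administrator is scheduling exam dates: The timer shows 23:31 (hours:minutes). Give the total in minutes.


Hours: 23
Minutes: 31
Convert hours to minutes: 23 x 60 = 1380
Add remaining minutes: 1380 + 31 = 1411

1411


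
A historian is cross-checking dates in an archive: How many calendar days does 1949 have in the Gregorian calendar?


Year: 1949
Check leap year rules:
Divisible by 4? No
1949 is not a leap year
Days: 365

365


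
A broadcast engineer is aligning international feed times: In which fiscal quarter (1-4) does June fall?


Month: June (month 6)
Q1: January-March (months 1-3)
Q2: April-June (months 4-6)
Q3: July-September (months 7-9)
Q4: October-December (months 10-12)
Month 6 falls in Q2

2


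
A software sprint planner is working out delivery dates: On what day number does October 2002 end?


Month: October
Year: 2002
October is a 31-day month
Total: 31 days

31


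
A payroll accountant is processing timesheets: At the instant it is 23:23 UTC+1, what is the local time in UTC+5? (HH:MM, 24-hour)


Local time: 23:23 at UTC+1 (offset 1h)
Target zone: UTC+5 (offset 5h)
Difference: 5 - (1) = 4 hours
Calculation: 23 + (4) = 27
Wraparound: (27) mod 24 = 3
Result: 03:23

03:23


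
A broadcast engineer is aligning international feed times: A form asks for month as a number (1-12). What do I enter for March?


Calendar month order:
2. February
3. March <--
4. April
March is month number 3

3


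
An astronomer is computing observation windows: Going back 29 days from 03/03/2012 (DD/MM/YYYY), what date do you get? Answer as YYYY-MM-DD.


Start: 2012-03-03
Subtracting 29 days
Days already passed in March: 3
After going back through March: 26 more days to subtract
February 2012 has 29 days, need 26
Result: 2012-02-03

2012-02-03


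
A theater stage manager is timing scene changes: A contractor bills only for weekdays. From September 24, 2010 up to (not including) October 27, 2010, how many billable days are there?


Start: 2010-09-24 (Friday)
End (exclusive): 2010-10-27 (Wednesday)
Total calendar days: 33
Full weeks: 33 // 7 = 4 -> 20 weekdays
Remaining 5 days starting on Friday:
  Fri(w), Sat(-), Sun(-), Mon(w), Tue(w) -> 3 weekdays
Total business days: 20 + 3 = 23

23


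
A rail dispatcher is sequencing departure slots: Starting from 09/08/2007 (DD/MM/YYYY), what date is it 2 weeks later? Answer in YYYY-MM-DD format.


Start: 2007-08-09
Weeks to add: 2
Convert to days: 2 x 7 = 14 days
Add 14 days to 2007-08-09
Result: 2007-08-23

2007-08-23


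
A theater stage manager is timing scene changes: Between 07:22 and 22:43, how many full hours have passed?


Start: 07:22
End: 22:43
Hour difference: 22 - 7 = 15 hours
Minute difference: 43 - 22 = 21 minutes
Total minutes: 921
Complete hours: 921 / 60 = 15 (remainder 21)

15


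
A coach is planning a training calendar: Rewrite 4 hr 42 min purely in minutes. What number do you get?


Hours: 4
Extra minutes: 42
Minutes per hour: 60
Hours to minutes: 4 x 60 = 240
Total: 240 + 42 = 282

282


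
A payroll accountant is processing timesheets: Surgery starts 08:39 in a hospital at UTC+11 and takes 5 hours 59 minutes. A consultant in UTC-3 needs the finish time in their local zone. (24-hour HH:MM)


Start: 08:39 in UTC+11
Step 1 - add duration:
  minutes: 39 + 59 = 98 (carry 1h)
  hours: 8 + 5 + 1 = 14
  end in UTC+11: 14:38
Step 2 - convert UTC+11 -> UTC-3:
  offset difference: -3 - (11) = -14 hours
  14 + (-14) = 0 -> mod 24 = 0
Result: 00:38 in UTC-3

00:38


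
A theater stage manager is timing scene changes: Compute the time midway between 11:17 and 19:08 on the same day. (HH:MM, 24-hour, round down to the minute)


Start time: 11:17 = 677 minutes from midnight
End time: 19:08 = 1148 minutes from midnight
Sum: 677 + 1148 = 1825
Midpoint: 1825 / 2 = 912 minutes
Convert: 912 / 60 = 15 hours, 12 minutes
Result: 15:12

15:12


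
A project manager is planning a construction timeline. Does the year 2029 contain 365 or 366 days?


Year: 2029
Check leap year rules:
Divisible by 4? No
2029 is not a leap year
Days: 365

365


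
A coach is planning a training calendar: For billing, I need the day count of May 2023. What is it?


Month: May
Year: 2023
May is a 31-day month
Total: 31 days

31


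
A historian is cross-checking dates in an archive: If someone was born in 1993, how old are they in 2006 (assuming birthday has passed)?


Birth year: 1993
Current year: 2006
Age = current year - birth year
Age = 2006 - 1993 = 13

13


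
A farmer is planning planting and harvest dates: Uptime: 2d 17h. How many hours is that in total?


Days: 2
Extra hours: 17
Hours per day: 24
Days to hours: 2 x 24 = 48
Total: 48 + 17 = 65

65


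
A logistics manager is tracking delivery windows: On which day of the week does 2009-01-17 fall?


Date: 2009-01-17
January 1, 2009 is a Thursday
Day of year: 17
Offset from Jan 1: 16 days
16 mod 7 = 2
Result: Saturday

Saturday


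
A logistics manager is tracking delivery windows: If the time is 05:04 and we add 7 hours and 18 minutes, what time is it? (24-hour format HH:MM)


Start time: 05:04
Adding: 7 hours 18 minutes
Minutes: 4 + 18 = 22
Hours: 5 + 7 + 0 = 12
Result: 12:22

12:22


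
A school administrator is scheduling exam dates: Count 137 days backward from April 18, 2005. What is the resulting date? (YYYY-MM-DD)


Start: 2005-04-18
Subtracting 137 days
Days already passed in April: 18
After going back through April: 119 more days to subtract
March 2005: 31 days, 88 remaining
February 2005: 28 days, 60 remaining
January 2005: 31 days, 29 remaining
December 2004 has 31 days, need 29
Result: 2004-12-02

2004-12-02


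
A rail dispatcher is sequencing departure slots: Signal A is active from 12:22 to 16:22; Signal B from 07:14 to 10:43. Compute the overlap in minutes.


Interval A: [742, 982] minutes from midnight
Interval B: [434, 643] minutes from midnight
Overlap start = max(742, 434) = 742
Overlap end = min(982, 643) = 643
End <= start, so the intervals do not overlap: 0 minutes

0


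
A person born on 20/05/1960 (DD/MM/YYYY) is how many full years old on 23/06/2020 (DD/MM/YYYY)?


Birth: 1960-05-20
Reference: 2020-06-23
Year difference: 2020 - 1960 = 60
Has birthday (05-20) occurred by 06-23? Yes
Age in full years: 60

60


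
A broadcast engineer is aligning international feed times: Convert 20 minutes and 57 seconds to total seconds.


Minutes: 20
Extra seconds: 57
Seconds per minute: 60
Minutes to seconds: 20 x 60 = 1200
Total: 1200 + 57 = 1257

1257


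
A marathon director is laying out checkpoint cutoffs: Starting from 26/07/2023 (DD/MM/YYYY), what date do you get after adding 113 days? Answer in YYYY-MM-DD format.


Start: 2023-07-26
Adding 113 days
Days remaining in July: 5
After July: 108 days still to add
August 2023: 31 days, 77 remaining
September 2023: 30 days, 47 remaining
October 2023: 31 days, 16 remaining
November 2023 has 30 days, need 16
Result: 2023-11-16

2023-11-16


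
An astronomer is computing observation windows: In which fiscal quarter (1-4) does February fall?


Month: February (month 2)
Q1: January-March (months 1-3)
Q2: April-June (months 4-6)
Q3: July-September (months 7-9)
Q4: October-December (months 10-12)
Month 2 falls in Q1

1


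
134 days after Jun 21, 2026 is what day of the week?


Start: 2026-06-21 (Sunday)
Step 1 - find target date: add 134 days
  2026-06-21 + 134 days = 2026-11-02
Step 2 - day of week:
  134 mod 7 = 1
  Sunday + 1 days -> Monday
Result: Monday (2026-11-02)

Monday


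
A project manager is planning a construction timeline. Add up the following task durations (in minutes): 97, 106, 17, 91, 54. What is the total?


Durations: 97, 106, 17, 91, 54
Running sum: 97
+ 106 = 203
+ 17 = 220
+ 91 = 311
+ 54 = 365
Total duration: 365 minutes
That is 6 hours and 5 minutes

365


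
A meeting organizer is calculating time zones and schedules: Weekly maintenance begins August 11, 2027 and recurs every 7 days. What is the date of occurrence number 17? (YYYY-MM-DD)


First occurrence: 2027-08-11 (occurrence 1)
Each occurrence is 7 days after the previous.
Occurrence 17 is 16 weeks after the first.
16 weeks = 112 days
2027-08-11 + 112 days = 2027-12-01

2027-12-01


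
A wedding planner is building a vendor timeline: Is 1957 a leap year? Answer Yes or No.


Year: 1957
Divisible by 4? 1957 / 4 = 489.25 -> No
Not divisible by 4, so NOT a leap year

No


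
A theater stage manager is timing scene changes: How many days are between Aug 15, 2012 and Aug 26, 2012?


Start date: 2012-08-15
End date: 2012-08-26
Aug 2012: +11 days
Total: 11 days

11


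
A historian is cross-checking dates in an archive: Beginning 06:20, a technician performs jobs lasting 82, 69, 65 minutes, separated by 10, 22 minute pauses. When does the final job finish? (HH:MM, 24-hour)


Start: 06:20 = 380 min from midnight
  after task 1 (82 min): 07:42
  after break (10 min): 07:52
  after task 2 (69 min): 09:01
  after break (22 min): 09:23
  after task 3 (65 min): 10:28
Total elapsed: 248 minutes
End time: 10:28

10:28


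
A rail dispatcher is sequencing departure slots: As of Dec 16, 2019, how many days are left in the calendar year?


Start: December 16, 2019
End: December 31, 2019
Days left in December: 15
Total: 15 days

15


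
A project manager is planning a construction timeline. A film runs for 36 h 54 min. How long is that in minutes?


Hours: 36
Minutes: 54
Convert hours to minutes: 36 x 60 = 2160
Add remaining minutes: 2160 + 54 = 2214

2214


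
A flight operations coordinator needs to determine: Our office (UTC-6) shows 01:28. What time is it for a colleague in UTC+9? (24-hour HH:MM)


Local time: 01:28 at UTC-6 (offset -6h)
Target zone: UTC+9 (offset 9h)
Difference: 9 - (-6) = 15 hours
Calculation: 1 + (15) = 16
Result: 16:28

16:28


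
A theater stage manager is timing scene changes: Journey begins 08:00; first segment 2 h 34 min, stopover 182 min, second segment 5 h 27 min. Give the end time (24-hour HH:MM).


Depart: 08:00
Leg 1: +154 min -> 10:34
Layover: +182 min -> 13:36
Leg 2: +327 min -> 19:03
Total travel: 663 minutes = 11h 3m
Arrival: 19:03

19:03


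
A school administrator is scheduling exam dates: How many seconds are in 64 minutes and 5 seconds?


Minutes: 64
Seconds: 5
Convert minutes to seconds: 64 x 60 = 3840
Add remaining seconds: 3840 + 5 = 3845

3845


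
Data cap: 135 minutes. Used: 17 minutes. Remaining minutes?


Total budget: 135 minutes
Time used: 17 minutes
Remaining: 135 - 17 = 118 minutes
Percent used: 12.6%
Percent remaining: 87.4%

118


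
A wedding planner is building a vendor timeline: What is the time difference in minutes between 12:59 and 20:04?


Start time: 12:59 = 779 minutes from midnight
End time: 20:04 = 1204 minutes from midnight
Difference: 1204 - 779 = 425 minutes
That is 7 hours and 5 minutes

425


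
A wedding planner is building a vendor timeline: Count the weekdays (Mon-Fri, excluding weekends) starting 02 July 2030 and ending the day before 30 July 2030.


Start: 2030-07-02 (Tuesday)
End (exclusive): 2030-07-30 (Tuesday)
Total calendar days: 28
Full weeks: 28 // 7 = 4 -> 20 weekdays
Remaining 0 days starting on Tuesday:
Total business days: 20 + 0 = 20

20


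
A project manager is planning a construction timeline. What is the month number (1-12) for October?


Calendar month order:
9. September
10. October <--
11. November
October is month number 10

10


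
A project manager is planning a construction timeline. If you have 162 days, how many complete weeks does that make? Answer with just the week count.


Total days: 162
Days per week: 7
Division: 162 / 7 = 23 remainder 1
Complete weeks: 23
Remaining days: 1

23


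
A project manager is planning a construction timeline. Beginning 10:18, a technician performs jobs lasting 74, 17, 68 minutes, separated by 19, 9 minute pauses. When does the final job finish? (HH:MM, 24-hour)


Start: 10:18 = 618 min from midnight
  after task 1 (74 min): 11:32
  after break (19 min): 11:51
  after task 2 (17 min): 12:08
  after break (9 min): 12:17
  after task 3 (68 min): 13:25
Total elapsed: 187 minutes
End time: 13:25

13:25


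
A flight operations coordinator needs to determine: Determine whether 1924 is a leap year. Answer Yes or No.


Year: 1924
Divisible by 4? 1924 / 4 = 481.0 -> Yes
Divisible by 100? 1924 / 100 = 19.24 -> No
Divisible by 4 but not 100, so it IS a leap year

Yes


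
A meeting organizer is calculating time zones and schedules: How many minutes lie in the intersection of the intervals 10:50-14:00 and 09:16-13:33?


Interval A: [650, 840] minutes from midnight
Interval B: [556, 813] minutes from midnight
Overlap start = max(650, 556) = 650
Overlap end = min(840, 813) = 813
Overlap = 813 - 650 = 163 minutes

163


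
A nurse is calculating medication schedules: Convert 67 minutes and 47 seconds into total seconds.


Minutes: 67
Seconds: 47
Convert minutes to seconds: 67 x 60 = 4020
Add remaining seconds: 4020 + 47 = 4067

4067


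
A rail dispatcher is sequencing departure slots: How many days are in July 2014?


Month: July
Year: 2014
July is a 31-day month
Total: 31 days

31


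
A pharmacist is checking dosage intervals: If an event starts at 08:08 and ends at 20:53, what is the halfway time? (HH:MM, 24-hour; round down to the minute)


Start time: 08:08 = 488 minutes from midnight
End time: 20:53 = 1253 minutes from midnight
Sum: 488 + 1253 = 1741
Midpoint: 1741 / 2 = 870 minutes
Convert: 870 / 60 = 14 hours, 30 minutes
Result: 14:30

14:30


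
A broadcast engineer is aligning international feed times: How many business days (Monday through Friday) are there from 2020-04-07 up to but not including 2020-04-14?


Start: 2020-04-07 (Tuesday)
End (exclusive): 2020-04-14 (Tuesday)
Total calendar days: 7
Full weeks: 7 // 7 = 1 -> 5 weekdays
Remaining 0 days starting on Tuesday:
Total business days: 5 + 0 = 5

5


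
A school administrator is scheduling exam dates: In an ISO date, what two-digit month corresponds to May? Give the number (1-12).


Calendar month order:
4. April
5. May <--
6. June
May is month number 5

5


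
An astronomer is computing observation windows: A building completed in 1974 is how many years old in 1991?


Birth year: 1974
Current year: 1991
Age = current year - birth year
Age = 1991 - 1974 = 17

17


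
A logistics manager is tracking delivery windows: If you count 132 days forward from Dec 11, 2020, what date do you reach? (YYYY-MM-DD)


Start: 2020-12-11
Adding 132 days
Days remaining in December: 20
After December: 112 days still to add
January 2021: 31 days, 81 remaining
February 2021: 28 days, 53 remaining
March 2021: 31 days, 22 remaining
April 2021 has 30 days, need 22
Result: 2021-04-22

2021-04-22


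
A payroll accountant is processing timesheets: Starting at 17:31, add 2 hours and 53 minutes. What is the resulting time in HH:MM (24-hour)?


Start time: 17:31
Adding: 2 hours 53 minutes
Minutes: 31 + 53 = 84
Minute overflow: 84 >= 60, so carry 1 hour, minutes = 24
Hours: 17 + 2 + 1 = 20
Result: 20:24

20:24


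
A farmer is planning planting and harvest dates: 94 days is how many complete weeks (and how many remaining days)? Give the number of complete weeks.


Total days: 94
Days per week: 7
Division: 94 / 7 = 13 remainder 3
Complete weeks: 13
Remaining days: 3

13


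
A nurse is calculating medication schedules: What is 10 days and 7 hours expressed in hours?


Days: 10
Extra hours: 7
Hours per day: 24
Days to hours: 10 x 24 = 240
Total: 240 + 7 = 247

247


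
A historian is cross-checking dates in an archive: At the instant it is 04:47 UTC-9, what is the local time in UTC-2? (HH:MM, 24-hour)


Local time: 04:47 at UTC-9 (offset -9h)
Target zone: UTC-2 (offset -2h)
Difference: -2 - (-9) = 7 hours
Calculation: 4 + (7) = 11
Result: 11:47

11:47


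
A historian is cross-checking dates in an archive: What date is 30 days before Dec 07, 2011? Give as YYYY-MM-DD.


Start: 2011-12-07
Subtracting 30 days
Days already passed in December: 7
After going back through December: 23 more days to subtract
November 2011 has 30 days, need 23
Result: 2011-11-07

2011-11-07


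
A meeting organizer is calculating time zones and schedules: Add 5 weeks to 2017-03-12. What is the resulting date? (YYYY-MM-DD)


Start: 2017-03-12
Weeks to add: 5
Convert to days: 5 x 7 = 35 days
Add 35 days to 2017-03-12
Result: 2017-04-16

2017-04-16


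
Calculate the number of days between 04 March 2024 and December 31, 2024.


Start: March 04, 2024
End: December 31, 2024
Days left in March: 27
April: 30
May: 31
June: 30
July: 31
... plus remaining months
Sum of remaining months: 275
Total: 27 + 275 = 302

302


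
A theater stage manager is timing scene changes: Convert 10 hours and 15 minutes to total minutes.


Hours: 10
Minutes: 15
Convert hours to minutes: 10 x 60 = 600
Add remaining minutes: 600 + 15 = 615

615


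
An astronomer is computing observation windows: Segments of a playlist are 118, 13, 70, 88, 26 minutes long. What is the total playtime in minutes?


Durations: 118, 13, 70, 88, 26
Running sum: 118
+ 13 = 131
+ 70 = 201
+ 88 = 289
+ 26 = 315
Total duration: 315 minutes
That is 5 hours and 15 minutes

315


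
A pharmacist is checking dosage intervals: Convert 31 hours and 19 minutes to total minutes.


Hours: 31
Extra minutes: 19
Minutes per hour: 60
Hours to minutes: 31 x 60 = 1860
Total: 1860 + 19 = 1879

1879


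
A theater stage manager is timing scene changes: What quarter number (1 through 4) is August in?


Month: August (month 8)
Q1: January-March (months 1-3)
Q2: April-June (months 4-6)
Q3: July-September (months 7-9)
Q4: October-December (months 10-12)
Month 8 falls in Q3

3


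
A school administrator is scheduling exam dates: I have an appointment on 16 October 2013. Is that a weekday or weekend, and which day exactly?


Date: 2013-10-16
January 1, 2013 is a Tuesday
Day of year: 289
Offset from Jan 1: 288 days
288 mod 7 = 1
Result: Wednesday

Wednesday
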